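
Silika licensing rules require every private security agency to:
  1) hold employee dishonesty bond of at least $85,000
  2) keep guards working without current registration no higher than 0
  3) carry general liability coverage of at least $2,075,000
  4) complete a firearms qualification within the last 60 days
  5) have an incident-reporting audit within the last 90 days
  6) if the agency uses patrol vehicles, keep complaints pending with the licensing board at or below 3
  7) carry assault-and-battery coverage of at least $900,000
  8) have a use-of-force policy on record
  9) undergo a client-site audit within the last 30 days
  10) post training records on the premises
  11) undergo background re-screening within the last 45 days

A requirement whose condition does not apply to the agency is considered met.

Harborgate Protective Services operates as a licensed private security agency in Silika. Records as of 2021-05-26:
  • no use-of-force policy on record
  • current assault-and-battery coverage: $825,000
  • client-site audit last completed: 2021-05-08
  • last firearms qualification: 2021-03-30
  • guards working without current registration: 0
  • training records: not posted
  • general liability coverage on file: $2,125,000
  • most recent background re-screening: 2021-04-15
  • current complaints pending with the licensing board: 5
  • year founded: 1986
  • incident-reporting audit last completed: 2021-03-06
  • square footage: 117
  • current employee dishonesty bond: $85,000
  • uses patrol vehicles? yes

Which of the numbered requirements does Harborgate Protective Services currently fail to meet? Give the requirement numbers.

6, 7, 8, 10

1. employee dishonesty bond $85,000 ≥ $85,000 → met
2. guards working without current registration 0 ≤ 0 → met
3. general liability coverage $2,125,000 ≥ $2,075,000 → met
4. firearms qualification 57 days ago vs limit 60 → met
5. incident-reporting audit 81 days ago vs limit 90 → met
6. condition 'uses patrol vehicles' holds; complaints pending with the licensing board 5 > 3 → not met
7. assault-and-battery coverage $825,000 < $900,000 → not met
8. use-of-force policy absent → not met
9. client-site audit 18 days ago vs limit 30 → met
10. training records absent → not met
11. background re-screening 41 days ago vs limit 45 → met
Not met: 6, 7, 8, 10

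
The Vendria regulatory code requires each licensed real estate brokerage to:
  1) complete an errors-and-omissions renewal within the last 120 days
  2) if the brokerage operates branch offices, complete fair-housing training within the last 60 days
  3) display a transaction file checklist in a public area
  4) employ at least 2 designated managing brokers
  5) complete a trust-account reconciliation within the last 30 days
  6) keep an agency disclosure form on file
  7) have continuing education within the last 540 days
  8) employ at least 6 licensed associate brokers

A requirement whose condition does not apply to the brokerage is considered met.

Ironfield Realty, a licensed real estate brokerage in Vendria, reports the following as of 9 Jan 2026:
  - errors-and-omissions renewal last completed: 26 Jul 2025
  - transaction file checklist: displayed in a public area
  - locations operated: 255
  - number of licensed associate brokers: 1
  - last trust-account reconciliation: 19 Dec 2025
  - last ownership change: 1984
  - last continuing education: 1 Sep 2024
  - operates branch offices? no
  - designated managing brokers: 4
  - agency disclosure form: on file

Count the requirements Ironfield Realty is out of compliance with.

2

1. errors-and-omissions renewal 167 days ago vs limit 120 → not met
2. condition 'operates branch offices' does not hold → requirement n/a → met
3. transaction file checklist present → met
4. designated managing brokers 4 ≥ 2 → met
5. trust-account reconciliation 21 days ago vs limit 30 → met
6. agency disclosure form present → met
7. continuing education 495 days ago vs limit 540 → met
8. licensed associate brokers 1 < 6 → not met
Not met: 2 of 8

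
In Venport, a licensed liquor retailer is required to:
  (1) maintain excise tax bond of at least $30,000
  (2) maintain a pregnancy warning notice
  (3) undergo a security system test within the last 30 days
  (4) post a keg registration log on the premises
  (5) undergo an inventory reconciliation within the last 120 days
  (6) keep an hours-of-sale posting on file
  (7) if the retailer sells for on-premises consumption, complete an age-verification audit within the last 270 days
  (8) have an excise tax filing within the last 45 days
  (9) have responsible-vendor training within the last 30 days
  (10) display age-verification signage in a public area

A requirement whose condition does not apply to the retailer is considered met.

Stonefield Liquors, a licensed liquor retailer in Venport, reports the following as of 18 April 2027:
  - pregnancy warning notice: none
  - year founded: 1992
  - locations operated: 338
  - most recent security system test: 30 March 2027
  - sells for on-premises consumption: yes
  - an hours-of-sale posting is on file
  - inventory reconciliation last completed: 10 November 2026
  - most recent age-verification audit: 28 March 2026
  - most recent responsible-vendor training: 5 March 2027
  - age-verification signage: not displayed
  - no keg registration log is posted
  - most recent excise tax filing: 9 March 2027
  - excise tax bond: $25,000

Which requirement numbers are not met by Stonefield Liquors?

1, 2, 4, 5, 7, 9, 10

1. excise tax bond $25,000 < $30,000 → not met
2. pregnancy warning notice absent → not met
3. security system test 19 days ago vs limit 30 → met
4. keg registration log absent → not met
5. inventory reconciliation 159 days ago vs limit 120 → not met
6. hours-of-sale posting present → met
7. condition 'sells for on-premises consumption' holds; age-verification audit 386 days ago vs limit 270 → not met
8. excise tax filing 40 days ago vs limit 45 → met
9. responsible-vendor training 44 days ago vs limit 30 → not met
10. age-verification signage absent → not met
Not met: 1, 2, 4, 5, 7, 9, 10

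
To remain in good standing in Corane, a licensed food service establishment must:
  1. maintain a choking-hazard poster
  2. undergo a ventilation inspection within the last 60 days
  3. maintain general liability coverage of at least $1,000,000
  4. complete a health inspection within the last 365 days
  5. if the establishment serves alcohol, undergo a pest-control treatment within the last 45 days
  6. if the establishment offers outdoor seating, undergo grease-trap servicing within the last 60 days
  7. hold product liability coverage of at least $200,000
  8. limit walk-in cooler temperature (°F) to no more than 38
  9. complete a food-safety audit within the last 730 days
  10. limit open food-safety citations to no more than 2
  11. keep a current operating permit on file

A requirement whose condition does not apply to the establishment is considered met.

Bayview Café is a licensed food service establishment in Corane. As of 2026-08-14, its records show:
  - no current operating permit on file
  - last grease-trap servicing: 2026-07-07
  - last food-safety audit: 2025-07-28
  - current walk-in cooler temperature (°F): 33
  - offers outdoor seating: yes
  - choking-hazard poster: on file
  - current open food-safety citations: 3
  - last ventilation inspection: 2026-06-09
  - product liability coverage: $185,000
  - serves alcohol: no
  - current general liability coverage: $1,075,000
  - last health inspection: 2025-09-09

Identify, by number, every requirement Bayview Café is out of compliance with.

2, 7, 10, 11

1. choking-hazard poster present → met
2. ventilation inspection 66 days ago vs limit 60 → not met
3. general liability coverage $1,075,000 ≥ $1,000,000 → met
4. health inspection 339 days ago vs limit 365 → met
5. condition 'serves alcohol' does not hold → requirement n/a → met
6. condition 'offers outdoor seating' holds; grease-trap servicing 38 days ago vs limit 60 → met
7. product liability coverage $185,000 < $200,000 → not met
8. walk-in cooler temperature (°F) 33 ≤ 38 → met
9. food-safety audit 382 days ago vs limit 730 → met
10. open food-safety citations 3 > 2 → not met
11. current operating permit absent → not met
Not met: 2, 7, 10, 11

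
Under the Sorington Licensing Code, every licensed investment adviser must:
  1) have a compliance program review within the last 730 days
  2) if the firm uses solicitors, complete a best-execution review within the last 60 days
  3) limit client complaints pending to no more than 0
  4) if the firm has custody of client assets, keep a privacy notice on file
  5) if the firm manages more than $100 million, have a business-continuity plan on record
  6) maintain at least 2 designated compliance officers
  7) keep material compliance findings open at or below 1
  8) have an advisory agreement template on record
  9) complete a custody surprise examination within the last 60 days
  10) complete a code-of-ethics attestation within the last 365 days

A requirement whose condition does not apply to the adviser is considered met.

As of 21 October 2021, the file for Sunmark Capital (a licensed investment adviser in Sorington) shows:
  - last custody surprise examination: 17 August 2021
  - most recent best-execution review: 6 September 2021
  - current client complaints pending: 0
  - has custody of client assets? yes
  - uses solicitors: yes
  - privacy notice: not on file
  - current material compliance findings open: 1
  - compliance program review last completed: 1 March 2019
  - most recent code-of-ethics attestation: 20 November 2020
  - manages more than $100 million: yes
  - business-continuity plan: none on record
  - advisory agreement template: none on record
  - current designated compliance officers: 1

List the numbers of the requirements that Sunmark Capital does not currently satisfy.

1, 4, 5, 6, 8, 9

1. compliance program review 965 days ago vs limit 730 → not met
2. condition 'uses solicitors' holds; best-execution review 45 days ago vs limit 60 → met
3. client complaints pending 0 ≤ 0 → met
4. condition 'has custody of client assets' holds; privacy notice absent → not met
5. condition 'manages more than $100 million' holds; business-continuity plan absent → not met
6. designated compliance officers 1 < 2 → not met
7. material compliance findings open 1 ≤ 1 → met
8. advisory agreement template absent → not met
9. custody surprise examination 65 days ago vs limit 60 → not met
10. code-of-ethics attestation 335 days ago vs limit 365 → met
Not met: 1, 4, 5, 6, 8, 9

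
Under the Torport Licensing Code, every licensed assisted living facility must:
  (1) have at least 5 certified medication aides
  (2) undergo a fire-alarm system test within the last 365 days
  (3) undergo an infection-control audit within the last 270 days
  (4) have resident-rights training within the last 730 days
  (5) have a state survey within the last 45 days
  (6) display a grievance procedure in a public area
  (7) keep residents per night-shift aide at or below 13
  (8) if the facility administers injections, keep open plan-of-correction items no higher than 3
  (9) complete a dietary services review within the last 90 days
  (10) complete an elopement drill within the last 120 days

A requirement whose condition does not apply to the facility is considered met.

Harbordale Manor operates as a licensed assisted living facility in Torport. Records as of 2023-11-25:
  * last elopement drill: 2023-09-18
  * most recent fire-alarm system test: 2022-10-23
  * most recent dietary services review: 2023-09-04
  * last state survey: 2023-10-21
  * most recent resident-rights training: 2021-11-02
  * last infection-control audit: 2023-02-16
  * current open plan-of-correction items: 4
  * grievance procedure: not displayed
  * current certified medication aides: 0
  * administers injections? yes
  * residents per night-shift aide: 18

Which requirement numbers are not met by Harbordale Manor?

1, 2, 3, 4, 6, 7, 8

1. certified medication aides 0 < 5 → not met
2. fire-alarm system test 398 days ago vs limit 365 → not met
3. infection-control audit 282 days ago vs limit 270 → not met
4. resident-rights training 753 days ago vs limit 730 → not met
5. state survey 35 days ago vs limit 45 → met
6. grievance procedure absent → not met
7. residents per night-shift aide 18 > 13 → not met
8. condition 'administers injections' holds; open plan-of-correction items 4 > 3 → not met
9. dietary services review 82 days ago vs limit 90 → met
10. elopement drill 68 days ago vs limit 120 → met
Not met: 1, 2, 3, 4, 6, 7, 8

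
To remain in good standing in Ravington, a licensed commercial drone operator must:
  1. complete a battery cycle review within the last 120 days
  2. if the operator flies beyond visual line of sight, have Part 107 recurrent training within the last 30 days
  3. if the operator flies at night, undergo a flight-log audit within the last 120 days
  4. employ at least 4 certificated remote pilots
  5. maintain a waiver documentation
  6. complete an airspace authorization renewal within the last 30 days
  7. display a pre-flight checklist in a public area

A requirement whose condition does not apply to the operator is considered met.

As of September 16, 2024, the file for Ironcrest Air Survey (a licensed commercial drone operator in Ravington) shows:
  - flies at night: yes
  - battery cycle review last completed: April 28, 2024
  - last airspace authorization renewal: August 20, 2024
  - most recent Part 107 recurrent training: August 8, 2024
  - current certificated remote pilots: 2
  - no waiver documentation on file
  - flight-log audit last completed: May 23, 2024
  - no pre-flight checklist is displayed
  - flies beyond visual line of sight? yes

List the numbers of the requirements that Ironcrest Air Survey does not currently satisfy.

1, 2, 4, 5, 7

1. battery cycle review 141 days ago vs limit 120 → not met
2. condition 'flies beyond visual line of sight' holds; Part 107 recurrent training 39 days ago vs limit 30 → not met
3. condition 'flies at night' holds; flight-log audit 116 days ago vs limit 120 → met
4. certificated remote pilots 2 < 4 → not met
5. waiver documentation absent → not met
6. airspace authorization renewal 27 days ago vs limit 30 → met
7. pre-flight checklist absent → not met
Not met: 1, 2, 4, 5, 7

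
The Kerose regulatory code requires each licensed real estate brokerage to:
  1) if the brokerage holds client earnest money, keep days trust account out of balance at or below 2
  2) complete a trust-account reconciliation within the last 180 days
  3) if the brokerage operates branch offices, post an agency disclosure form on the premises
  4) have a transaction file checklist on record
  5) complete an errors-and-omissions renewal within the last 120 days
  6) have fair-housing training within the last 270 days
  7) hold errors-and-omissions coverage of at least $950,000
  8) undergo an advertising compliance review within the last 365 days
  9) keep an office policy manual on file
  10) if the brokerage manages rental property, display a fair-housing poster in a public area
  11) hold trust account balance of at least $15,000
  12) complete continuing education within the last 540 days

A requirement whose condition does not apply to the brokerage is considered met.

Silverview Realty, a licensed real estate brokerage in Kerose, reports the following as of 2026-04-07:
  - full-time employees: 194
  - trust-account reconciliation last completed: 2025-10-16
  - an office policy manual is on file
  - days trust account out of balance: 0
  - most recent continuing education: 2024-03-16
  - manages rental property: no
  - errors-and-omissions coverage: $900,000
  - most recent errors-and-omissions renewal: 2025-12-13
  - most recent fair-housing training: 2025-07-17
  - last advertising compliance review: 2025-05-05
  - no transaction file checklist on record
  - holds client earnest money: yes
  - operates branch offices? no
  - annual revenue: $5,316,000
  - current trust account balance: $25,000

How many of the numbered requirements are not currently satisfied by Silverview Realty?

3

1. condition 'holds client earnest money' holds; days trust account out of balance 0 ≤ 2 → met
2. trust-account reconciliation 173 days ago vs limit 180 → met
3. condition 'operates branch offices' does not hold → requirement n/a → met
4. transaction file checklist absent → not met
5. errors-and-omissions renewal 115 days ago vs limit 120 → met
6. fair-housing training 264 days ago vs limit 270 → met
7. errors-and-omissions coverage $900,000 < $950,000 → not met
8. advertising compliance review 337 days ago vs limit 365 → met
9. office policy manual present → met
10. condition 'manages rental property' does not hold → requirement n/a → met
11. trust account balance $25,000 ≥ $15,000 → met
12. continuing education 752 days ago vs limit 540 → not met
Not met: 3 of 12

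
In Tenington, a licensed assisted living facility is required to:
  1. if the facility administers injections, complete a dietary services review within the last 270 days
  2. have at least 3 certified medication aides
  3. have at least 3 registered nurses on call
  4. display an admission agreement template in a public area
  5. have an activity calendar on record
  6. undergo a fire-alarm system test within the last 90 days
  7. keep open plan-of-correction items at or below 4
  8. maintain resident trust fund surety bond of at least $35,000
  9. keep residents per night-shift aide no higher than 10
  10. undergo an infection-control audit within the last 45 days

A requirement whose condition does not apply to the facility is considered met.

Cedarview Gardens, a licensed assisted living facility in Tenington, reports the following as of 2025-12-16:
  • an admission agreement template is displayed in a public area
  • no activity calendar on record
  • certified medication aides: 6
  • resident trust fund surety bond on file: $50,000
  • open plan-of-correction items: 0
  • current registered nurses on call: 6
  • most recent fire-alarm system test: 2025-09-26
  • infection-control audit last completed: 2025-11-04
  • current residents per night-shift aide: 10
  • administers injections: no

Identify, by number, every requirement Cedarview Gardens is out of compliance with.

5

1. condition 'administers injections' does not hold → requirement n/a → met
2. certified medication aides 6 ≥ 3 → met
3. registered nurses on call 6 ≥ 3 → met
4. admission agreement template present → met
5. activity calendar absent → not met
6. fire-alarm system test 81 days ago vs limit 90 → met
7. open plan-of-correction items 0 ≤ 4 → met
8. resident trust fund surety bond $50,000 ≥ $35,000 → met
9. residents per night-shift aide 10 ≤ 10 → met
10. infection-control audit 42 days ago vs limit 45 → met
Not met: 5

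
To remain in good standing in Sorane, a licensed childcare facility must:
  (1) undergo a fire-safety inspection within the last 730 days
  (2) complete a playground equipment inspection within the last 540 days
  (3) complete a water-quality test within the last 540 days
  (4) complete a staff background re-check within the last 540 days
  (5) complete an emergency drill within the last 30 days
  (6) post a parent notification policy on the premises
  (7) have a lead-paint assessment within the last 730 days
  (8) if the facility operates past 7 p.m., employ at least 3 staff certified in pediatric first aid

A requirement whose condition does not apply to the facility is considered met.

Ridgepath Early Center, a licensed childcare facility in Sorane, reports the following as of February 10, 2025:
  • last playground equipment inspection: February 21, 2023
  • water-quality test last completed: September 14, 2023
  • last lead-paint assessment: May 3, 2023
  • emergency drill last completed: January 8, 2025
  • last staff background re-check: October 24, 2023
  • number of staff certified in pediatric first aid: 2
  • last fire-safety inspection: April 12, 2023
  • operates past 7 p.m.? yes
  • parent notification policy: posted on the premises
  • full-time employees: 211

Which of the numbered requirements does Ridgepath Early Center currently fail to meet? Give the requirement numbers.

2, 5, 8

1. fire-safety inspection 670 days ago vs limit 730 → met
2. playground equipment inspection 720 days ago vs limit 540 → not met
3. water-quality test 515 days ago vs limit 540 → met
4. staff background re-check 475 days ago vs limit 540 → met
5. emergency drill 33 days ago vs limit 30 → not met
6. parent notification policy present → met
7. lead-paint assessment 649 days ago vs limit 730 → met
8. condition 'operates past 7 p.m.' holds; staff certified in pediatric first aid 2 < 3 → not met
Not met: 2, 5, 8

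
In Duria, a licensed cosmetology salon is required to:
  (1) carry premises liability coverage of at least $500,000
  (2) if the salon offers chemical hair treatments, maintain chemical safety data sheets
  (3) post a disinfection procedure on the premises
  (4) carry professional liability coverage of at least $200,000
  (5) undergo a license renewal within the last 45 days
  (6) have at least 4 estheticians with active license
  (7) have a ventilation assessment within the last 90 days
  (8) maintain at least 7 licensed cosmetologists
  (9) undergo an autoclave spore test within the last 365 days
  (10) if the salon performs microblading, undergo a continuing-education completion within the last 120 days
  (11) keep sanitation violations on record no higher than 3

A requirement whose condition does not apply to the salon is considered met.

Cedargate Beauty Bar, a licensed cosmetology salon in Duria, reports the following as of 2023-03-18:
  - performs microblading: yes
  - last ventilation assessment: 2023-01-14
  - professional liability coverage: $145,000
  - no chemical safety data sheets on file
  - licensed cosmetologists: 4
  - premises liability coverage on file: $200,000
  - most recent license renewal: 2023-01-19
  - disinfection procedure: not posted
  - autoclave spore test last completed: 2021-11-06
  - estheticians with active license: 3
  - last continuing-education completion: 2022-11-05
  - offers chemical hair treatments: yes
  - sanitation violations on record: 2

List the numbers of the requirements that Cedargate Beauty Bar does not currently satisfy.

1. premises liability coverage $200,000 < $500,000 → not met
2. condition 'offers chemical hair treatments' holds; chemical safety data sheets absent → not met
3. disinfection procedure absent → not met
4. professional liability coverage $145,000 < $200,000 → not met
5. license renewal 58 days ago vs limit 45 → not met
6. estheticians with active license 3 < 4 → not met
7. ventilation assessment 63 days ago vs limit 90 → met
8. licensed cosmetologists 4 < 7 → not met
9. autoclave spore test 497 days ago vs limit 365 → not met
10. condition 'performs microblading' holds; continuing-education completion 133 days ago vs limit 120 → not met
11. sanitation violations on record 2 ≤ 3 → met
Not met: 1, 2, 3, 4, 5, 6, 8, 9, 10

1, 2, 3, 4, 5, 6, 8, 9, 10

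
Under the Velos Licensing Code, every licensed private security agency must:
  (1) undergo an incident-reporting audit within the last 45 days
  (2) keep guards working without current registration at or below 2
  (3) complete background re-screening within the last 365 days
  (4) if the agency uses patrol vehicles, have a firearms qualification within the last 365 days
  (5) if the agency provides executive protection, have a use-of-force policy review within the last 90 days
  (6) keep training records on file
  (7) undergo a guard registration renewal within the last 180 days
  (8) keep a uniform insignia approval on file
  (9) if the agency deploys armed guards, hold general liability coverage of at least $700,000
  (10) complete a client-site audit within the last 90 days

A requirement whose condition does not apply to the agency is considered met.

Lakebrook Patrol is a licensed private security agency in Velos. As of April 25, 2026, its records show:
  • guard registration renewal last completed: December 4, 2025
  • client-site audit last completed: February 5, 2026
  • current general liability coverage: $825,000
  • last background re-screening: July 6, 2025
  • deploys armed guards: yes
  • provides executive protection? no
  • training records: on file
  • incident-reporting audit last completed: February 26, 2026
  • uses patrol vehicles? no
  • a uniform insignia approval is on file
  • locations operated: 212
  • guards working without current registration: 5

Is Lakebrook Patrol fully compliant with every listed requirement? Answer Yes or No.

No

1. incident-reporting audit 58 days ago vs limit 45 → not met
2. guards working without current registration 5 > 2 → not met
3. background re-screening 293 days ago vs limit 365 → met
4. condition 'uses patrol vehicles' does not hold → requirement n/a → met
5. condition 'provides executive protection' does not hold → requirement n/a → met
6. training records present → met
7. guard registration renewal 142 days ago vs limit 180 → met
8. uniform insignia approval present → met
9. condition 'deploys armed guards' holds; general liability coverage $825,000 ≥ $700,000 → met
10. client-site audit 79 days ago vs limit 90 → met
Not met: 1, 2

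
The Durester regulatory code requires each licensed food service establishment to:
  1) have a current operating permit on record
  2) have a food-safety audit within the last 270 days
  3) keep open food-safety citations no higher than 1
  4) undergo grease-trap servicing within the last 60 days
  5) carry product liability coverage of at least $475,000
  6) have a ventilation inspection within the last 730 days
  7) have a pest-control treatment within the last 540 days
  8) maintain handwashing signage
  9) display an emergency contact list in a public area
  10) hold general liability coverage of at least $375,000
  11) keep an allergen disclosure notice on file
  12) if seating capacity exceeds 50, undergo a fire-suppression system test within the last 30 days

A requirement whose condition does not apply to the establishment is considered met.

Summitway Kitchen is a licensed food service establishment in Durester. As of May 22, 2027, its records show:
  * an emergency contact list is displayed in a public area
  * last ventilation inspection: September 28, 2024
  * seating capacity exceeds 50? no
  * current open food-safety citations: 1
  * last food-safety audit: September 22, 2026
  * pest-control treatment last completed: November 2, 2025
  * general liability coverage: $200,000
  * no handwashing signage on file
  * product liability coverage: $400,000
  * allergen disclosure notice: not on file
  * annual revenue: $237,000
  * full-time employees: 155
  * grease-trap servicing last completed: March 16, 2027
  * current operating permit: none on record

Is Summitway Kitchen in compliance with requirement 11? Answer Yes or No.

No

11. allergen disclosure notice absent → not met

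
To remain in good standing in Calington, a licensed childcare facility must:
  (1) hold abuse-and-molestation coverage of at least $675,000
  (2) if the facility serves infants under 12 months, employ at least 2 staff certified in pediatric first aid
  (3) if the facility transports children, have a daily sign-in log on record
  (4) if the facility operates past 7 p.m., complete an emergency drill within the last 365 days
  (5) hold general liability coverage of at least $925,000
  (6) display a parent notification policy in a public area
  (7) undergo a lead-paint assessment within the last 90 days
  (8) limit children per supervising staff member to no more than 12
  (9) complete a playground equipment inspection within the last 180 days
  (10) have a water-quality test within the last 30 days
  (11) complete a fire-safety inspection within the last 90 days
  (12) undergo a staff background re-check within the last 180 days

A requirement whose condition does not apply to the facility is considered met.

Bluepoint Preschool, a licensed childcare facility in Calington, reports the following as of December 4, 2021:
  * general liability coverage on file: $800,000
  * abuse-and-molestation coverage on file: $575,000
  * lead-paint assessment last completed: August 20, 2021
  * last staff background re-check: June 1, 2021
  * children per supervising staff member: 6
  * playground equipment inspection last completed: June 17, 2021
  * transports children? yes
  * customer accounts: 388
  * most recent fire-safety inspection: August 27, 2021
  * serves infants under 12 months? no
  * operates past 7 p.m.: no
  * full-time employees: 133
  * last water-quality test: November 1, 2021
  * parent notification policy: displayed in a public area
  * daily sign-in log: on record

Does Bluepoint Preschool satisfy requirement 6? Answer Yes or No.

Yes

6. parent notification policy present → met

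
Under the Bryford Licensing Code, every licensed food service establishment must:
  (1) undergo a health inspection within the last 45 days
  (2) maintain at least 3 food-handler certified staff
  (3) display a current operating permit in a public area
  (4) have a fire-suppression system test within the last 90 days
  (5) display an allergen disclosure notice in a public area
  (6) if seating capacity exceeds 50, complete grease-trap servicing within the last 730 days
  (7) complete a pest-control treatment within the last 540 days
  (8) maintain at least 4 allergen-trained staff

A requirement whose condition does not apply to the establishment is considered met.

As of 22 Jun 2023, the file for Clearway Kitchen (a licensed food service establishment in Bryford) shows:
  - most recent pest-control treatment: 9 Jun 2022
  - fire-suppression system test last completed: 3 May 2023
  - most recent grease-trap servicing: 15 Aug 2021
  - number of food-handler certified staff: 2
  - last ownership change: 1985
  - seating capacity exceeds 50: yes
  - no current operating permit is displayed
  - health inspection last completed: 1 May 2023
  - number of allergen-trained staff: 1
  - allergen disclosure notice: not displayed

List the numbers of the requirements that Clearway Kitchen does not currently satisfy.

1. health inspection 52 days ago vs limit 45 → not met
2. food-handler certified staff 2 < 3 → not met
3. current operating permit absent → not met
4. fire-suppression system test 50 days ago vs limit 90 → met
5. allergen disclosure notice absent → not met
6. condition 'seating capacity exceeds 50' holds; grease-trap servicing 676 days ago vs limit 730 → met
7. pest-control treatment 378 days ago vs limit 540 → met
8. allergen-trained staff 1 < 4 → not met
Not met: 1, 2, 3, 5, 8

1, 2, 3, 5, 8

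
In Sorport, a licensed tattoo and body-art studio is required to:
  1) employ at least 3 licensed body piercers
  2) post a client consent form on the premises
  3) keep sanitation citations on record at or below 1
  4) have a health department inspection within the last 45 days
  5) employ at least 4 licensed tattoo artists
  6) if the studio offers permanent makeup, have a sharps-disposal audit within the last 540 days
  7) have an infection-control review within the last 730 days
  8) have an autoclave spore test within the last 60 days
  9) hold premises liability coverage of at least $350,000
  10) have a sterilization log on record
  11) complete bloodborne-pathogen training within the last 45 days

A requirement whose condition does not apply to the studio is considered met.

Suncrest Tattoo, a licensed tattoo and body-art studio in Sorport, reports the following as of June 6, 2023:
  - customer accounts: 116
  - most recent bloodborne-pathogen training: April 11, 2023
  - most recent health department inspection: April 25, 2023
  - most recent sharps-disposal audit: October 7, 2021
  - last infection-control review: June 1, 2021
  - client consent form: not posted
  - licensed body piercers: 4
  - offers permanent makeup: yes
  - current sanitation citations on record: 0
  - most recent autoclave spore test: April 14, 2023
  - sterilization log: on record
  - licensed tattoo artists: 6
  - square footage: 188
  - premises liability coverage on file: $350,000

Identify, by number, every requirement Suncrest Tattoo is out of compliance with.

1. licensed body piercers 4 ≥ 3 → met
2. client consent form absent → not met
3. sanitation citations on record 0 ≤ 1 → met
4. health department inspection 42 days ago vs limit 45 → met
5. licensed tattoo artists 6 ≥ 4 → met
6. condition 'offers permanent makeup' holds; sharps-disposal audit 607 days ago vs limit 540 → not met
7. infection-control review 735 days ago vs limit 730 → not met
8. autoclave spore test 53 days ago vs limit 60 → met
9. premises liability coverage $350,000 ≥ $350,000 → met
10. sterilization log present → met
11. bloodborne-pathogen training 56 days ago vs limit 45 → not met
Not met: 2, 6, 7, 11

2, 6, 7, 11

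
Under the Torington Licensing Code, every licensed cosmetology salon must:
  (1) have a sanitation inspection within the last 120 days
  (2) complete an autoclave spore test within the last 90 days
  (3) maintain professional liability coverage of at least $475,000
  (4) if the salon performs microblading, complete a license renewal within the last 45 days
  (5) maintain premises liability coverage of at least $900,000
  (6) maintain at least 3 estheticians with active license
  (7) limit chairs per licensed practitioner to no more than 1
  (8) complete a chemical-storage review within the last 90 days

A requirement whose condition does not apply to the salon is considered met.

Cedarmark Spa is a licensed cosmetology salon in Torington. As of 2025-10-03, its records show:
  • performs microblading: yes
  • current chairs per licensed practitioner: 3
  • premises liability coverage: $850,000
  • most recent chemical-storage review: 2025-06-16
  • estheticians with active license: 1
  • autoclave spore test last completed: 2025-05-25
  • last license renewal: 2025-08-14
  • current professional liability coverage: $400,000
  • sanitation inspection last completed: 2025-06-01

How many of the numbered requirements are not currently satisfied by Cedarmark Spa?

8

1. sanitation inspection 124 days ago vs limit 120 → not met
2. autoclave spore test 131 days ago vs limit 90 → not met
3. professional liability coverage $400,000 < $475,000 → not met
4. condition 'performs microblading' holds; license renewal 50 days ago vs limit 45 → not met
5. premises liability coverage $850,000 < $900,000 → not met
6. estheticians with active license 1 < 3 → not met
7. chairs per licensed practitioner 3 > 1 → not met
8. chemical-storage review 109 days ago vs limit 90 → not met
Not met: 8 of 8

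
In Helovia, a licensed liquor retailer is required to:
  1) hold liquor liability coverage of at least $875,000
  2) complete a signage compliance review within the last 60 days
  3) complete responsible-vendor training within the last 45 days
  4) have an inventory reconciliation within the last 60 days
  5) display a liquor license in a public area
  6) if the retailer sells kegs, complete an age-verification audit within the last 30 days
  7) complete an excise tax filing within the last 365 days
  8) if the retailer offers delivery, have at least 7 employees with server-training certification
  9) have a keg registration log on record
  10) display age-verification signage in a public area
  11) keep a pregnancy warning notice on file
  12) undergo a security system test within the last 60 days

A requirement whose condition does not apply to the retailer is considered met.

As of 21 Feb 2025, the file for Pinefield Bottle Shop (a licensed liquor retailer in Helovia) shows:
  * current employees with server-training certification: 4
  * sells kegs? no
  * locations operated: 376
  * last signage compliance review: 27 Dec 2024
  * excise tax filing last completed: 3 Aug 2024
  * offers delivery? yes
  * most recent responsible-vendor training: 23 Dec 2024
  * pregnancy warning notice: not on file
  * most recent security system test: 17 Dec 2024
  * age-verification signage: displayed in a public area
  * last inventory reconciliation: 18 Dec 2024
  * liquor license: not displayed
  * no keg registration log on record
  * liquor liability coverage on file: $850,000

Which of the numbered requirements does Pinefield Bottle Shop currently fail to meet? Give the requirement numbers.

1. liquor liability coverage $850,000 < $875,000 → not met
2. signage compliance review 56 days ago vs limit 60 → met
3. responsible-vendor training 60 days ago vs limit 45 → not met
4. inventory reconciliation 65 days ago vs limit 60 → not met
5. liquor license absent → not met
6. condition 'sells kegs' does not hold → requirement n/a → met
7. excise tax filing 202 days ago vs limit 365 → met
8. condition 'offers delivery' holds; employees with server-training certification 4 < 7 → not met
9. keg registration log absent → not met
10. age-verification signage present → met
11. pregnancy warning notice absent → not met
12. security system test 66 days ago vs limit 60 → not met
Not met: 1, 3, 4, 5, 8, 9, 11, 12

1, 3, 4, 5, 8, 9, 11, 12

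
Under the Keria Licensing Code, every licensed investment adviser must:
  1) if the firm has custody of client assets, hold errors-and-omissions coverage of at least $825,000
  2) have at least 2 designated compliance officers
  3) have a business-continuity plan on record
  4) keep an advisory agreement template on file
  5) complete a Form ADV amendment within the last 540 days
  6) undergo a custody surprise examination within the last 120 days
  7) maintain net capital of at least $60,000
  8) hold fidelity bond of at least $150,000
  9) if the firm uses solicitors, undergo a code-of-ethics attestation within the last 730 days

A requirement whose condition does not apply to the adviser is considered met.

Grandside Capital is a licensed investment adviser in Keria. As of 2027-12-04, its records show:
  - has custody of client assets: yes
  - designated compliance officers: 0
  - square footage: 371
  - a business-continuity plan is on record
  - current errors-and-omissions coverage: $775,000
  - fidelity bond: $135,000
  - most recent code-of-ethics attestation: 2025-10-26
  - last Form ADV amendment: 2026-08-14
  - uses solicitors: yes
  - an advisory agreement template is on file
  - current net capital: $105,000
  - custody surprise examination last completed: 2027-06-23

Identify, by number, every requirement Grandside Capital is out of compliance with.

1. condition 'has custody of client assets' holds; errors-and-omissions coverage $775,000 < $825,000 → not met
2. designated compliance officers 0 < 2 → not met
3. business-continuity plan present → met
4. advisory agreement template present → met
5. Form ADV amendment 477 days ago vs limit 540 → met
6. custody surprise examination 164 days ago vs limit 120 → not met
7. net capital $105,000 ≥ $60,000 → met
8. fidelity bond $135,000 < $150,000 → not met
9. condition 'uses solicitors' holds; code-of-ethics attestation 769 days ago vs limit 730 → not met
Not met: 1, 2, 6, 8, 9

1, 2, 6, 8, 9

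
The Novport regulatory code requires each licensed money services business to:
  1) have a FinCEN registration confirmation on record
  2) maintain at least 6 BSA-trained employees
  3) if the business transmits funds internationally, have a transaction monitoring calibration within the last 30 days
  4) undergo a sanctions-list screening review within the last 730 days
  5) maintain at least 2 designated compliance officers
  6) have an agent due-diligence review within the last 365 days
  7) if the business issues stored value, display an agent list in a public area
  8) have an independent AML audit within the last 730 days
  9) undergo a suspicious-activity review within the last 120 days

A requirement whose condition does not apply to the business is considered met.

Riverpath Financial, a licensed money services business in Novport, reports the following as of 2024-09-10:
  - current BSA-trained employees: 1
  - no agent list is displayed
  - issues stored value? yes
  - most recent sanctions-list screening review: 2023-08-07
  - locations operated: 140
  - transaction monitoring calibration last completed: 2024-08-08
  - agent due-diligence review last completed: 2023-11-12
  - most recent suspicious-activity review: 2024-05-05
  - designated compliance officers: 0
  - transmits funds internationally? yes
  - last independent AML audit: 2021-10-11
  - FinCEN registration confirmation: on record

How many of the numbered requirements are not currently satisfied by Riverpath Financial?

6

1. FinCEN registration confirmation present → met
2. BSA-trained employees 1 < 6 → not met
3. condition 'transmits funds internationally' holds; transaction monitoring calibration 33 days ago vs limit 30 → not met
4. sanctions-list screening review 400 days ago vs limit 730 → met
5. designated compliance officers 0 < 2 → not met
6. agent due-diligence review 303 days ago vs limit 365 → met
7. condition 'issues stored value' holds; agent list absent → not met
8. independent AML audit 1065 days ago vs limit 730 → not met
9. suspicious-activity review 128 days ago vs limit 120 → not met
Not met: 6 of 9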